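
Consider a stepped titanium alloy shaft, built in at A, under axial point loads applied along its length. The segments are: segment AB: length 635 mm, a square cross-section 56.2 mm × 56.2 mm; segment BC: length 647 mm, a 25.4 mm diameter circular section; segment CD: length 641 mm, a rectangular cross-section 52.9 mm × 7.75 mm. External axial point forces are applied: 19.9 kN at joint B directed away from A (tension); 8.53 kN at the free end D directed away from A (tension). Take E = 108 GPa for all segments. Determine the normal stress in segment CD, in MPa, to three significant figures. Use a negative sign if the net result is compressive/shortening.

20.8 MPa

Internal axial forces (sectioning from the free end, tension +): N_CD = 8.53 kN, N_BC = 8.53 kN, N_AB = 28.43 kN.
A_CD = 410 mm².
σ_CD = N_CD/A_CD = 8530/410 = 20.81 MPa.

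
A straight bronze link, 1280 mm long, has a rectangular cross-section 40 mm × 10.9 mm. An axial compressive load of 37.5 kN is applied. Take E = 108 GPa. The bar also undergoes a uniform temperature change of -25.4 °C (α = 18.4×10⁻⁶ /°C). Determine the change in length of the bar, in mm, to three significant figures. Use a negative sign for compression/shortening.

A = 436 mm².
δ_mech = NL/(AE) = -37500·1280/(436·108000) = -1.019 mm.
δ_thermal = αLΔT = 18.4e-6·1280·-25.4 = -0.5982 mm.
δ = δ_mech + δ_thermal = -1.618 mm.

-1.62 mm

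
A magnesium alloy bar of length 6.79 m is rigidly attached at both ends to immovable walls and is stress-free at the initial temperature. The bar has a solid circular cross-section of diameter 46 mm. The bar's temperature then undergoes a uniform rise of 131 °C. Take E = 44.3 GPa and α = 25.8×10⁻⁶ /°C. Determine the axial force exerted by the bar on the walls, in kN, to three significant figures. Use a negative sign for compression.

-249 kN

Free thermal expansion αLΔT = 25.8e-6 · 6790 · 131 = 22.95 mm.
The walls impose strain ε = −(22.95)/6790 = -3.3798e-03; σ = Eε = 44300 · -3.3798e-03 = -149.7 MPa.
Wall reaction R = σ·A = -149.7·1662 = -248800 N = -248.8 kN.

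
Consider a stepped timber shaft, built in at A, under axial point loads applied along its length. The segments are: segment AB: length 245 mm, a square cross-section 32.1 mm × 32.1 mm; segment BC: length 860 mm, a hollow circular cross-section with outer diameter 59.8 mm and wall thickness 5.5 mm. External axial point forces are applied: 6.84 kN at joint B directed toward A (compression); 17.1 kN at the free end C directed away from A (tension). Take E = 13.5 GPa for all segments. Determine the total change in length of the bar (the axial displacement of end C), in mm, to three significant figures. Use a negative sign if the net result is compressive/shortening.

Internal axial forces (sectioning from the free end, tension +): N_BC = 17.1 kN, N_AB = 10.26 kN.
A_AB = 1030 mm².
A_BC = 938.2 mm².
δ_AB = 10260·245/(1030·13500) = 0.1807 mm
δ_BC = 17100·860/(938.2·13500) = 1.161 mm
δ = Σδ_i = 1.342 mm.

1.34 mm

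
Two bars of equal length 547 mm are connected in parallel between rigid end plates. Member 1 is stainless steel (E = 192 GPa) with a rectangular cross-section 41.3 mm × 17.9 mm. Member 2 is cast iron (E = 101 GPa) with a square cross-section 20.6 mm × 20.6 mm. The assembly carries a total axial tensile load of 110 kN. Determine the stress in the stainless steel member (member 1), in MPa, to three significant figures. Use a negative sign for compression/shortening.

A_1 = 739.3 mm².
A_2 = 424.4 mm².
Equal strain + equilibrium ⇒ each member carries load in proportion to AE: A₁E₁ = 141900000 N, A₂E₂ = 42860000 N, ΣAE = 184800000 N.
σ₁ = P·E₁/ΣAE = 110000·192000/184800000 = 114.3 MPa.

114 MPa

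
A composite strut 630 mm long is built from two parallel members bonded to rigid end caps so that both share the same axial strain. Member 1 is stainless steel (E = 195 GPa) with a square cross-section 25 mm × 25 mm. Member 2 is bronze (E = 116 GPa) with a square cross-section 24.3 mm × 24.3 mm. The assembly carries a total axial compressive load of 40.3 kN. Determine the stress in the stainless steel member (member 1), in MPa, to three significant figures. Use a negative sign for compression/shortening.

-41.3 MPa

A_1 = 625 mm².
A_2 = 590.5 mm².
Equal strain + equilibrium ⇒ each member carries load in proportion to AE: A₁E₁ = 121900000 N, A₂E₂ = 68500000 N, ΣAE = 190400000 N.
σ₁ = P·E₁/ΣAE = -40300·195000/190400000 = -41.28 MPa.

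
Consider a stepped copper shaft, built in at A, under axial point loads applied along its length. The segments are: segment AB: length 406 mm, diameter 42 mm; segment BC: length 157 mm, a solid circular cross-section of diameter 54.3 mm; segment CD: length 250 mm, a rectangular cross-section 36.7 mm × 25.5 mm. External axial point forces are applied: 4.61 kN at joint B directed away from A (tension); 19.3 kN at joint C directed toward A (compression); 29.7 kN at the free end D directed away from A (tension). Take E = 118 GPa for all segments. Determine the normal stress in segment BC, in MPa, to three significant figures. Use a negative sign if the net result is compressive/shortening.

4.49 MPa

Internal axial forces (sectioning from the free end, tension +): N_CD = 29.7 kN, N_BC = 10.4 kN, N_AB = 15.01 kN.
A_BC = 2316 mm².
σ_BC = N_BC/A_BC = 10400/2316 = 4.491 MPa.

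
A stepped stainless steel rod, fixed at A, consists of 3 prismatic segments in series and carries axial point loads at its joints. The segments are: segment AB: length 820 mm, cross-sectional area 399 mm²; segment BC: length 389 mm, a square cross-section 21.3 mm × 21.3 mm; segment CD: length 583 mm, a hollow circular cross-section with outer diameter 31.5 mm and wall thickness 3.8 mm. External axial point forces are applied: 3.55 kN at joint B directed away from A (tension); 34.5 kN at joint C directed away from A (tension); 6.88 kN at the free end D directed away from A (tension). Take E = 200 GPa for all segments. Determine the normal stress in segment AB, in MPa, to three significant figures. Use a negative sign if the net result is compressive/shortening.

113 MPa

Internal axial forces (sectioning from the free end, tension +): N_CD = 6.88 kN, N_BC = 41.38 kN, N_AB = 44.93 kN.
σ_AB = N_AB/A_AB = 44930/399 = 112.6 MPa.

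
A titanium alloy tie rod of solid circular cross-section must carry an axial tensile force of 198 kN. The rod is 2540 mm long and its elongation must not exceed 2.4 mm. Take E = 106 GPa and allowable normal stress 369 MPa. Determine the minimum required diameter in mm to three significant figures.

Required area A ≥ P/σ_allow = 198000/369 = 536.6 mm².
For a solid circular section, d ≥ √(4A/π) = 26.14 mm.
Elongation limit: A ≥ PL/(Eδ_allow) = 198000·2540/(106000·2.4) = 1977 mm² ⇒ d ≥ 50.17 mm.
The elongation limit governs.

50.2 mm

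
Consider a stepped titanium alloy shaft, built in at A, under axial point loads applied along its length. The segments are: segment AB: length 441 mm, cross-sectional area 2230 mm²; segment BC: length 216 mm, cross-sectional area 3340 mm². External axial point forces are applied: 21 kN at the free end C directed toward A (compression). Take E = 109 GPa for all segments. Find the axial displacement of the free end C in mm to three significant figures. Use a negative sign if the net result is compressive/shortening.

-0.0506 mm

Internal axial forces (sectioning from the free end, tension +): N_BC = -21 kN, N_AB = -21 kN.
δ_AB = -21000·441/(2230·109000) = -0.0381 mm
δ_BC = -21000·216/(3340·109000) = -0.01246 mm
δ = Σδ_i = -0.05056 mm.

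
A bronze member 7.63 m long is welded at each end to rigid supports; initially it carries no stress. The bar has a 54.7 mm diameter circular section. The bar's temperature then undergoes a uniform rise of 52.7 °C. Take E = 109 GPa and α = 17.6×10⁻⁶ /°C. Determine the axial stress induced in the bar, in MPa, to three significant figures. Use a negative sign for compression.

Free thermal expansion αLΔT = 17.6e-6 · 7630 · 52.7 = 7.077 mm.
The walls impose strain ε = −(7.077)/7630 = -9.2752e-04; σ = Eε = 109000 · -9.2752e-04 = -101.1 MPa.

-101 MPa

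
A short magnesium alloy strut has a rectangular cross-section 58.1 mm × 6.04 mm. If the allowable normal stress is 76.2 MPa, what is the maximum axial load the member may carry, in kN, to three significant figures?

26.7 kN

A = 350.9 mm².
P_max = σ_allow · A = 76.2 · 350.9 = 26740 N = 26.74 kN.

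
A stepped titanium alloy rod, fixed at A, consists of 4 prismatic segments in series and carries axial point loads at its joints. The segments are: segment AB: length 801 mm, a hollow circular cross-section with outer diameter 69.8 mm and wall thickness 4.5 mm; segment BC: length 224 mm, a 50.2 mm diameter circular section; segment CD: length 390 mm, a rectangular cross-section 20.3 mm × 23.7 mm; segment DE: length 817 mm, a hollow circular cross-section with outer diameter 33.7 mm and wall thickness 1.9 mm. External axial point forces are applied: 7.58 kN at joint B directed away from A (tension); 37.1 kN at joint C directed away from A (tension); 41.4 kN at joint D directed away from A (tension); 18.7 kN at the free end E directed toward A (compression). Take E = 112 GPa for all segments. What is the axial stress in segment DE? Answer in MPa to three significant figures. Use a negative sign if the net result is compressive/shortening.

-98.5 MPa

Internal axial forces (sectioning from the free end, tension +): N_DE = -18.7 kN, N_CD = 22.7 kN, N_BC = 59.8 kN, N_AB = 67.38 kN.
A_DE = 189.8 mm².
σ_DE = N_DE/A_DE = -18700/189.8 = -98.52 MPa.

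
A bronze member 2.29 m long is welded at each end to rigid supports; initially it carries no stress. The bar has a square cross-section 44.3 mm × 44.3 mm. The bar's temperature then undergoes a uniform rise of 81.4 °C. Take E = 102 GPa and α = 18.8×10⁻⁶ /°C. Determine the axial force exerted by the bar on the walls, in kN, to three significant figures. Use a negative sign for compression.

-306 kN

Free thermal expansion αLΔT = 18.8e-6 · 2290 · 81.4 = 3.504 mm.
The walls impose strain ε = −(3.504)/2290 = -1.5303e-03; σ = Eε = 102000 · -1.5303e-03 = -156.1 MPa.
Wall reaction R = σ·A = -156.1·1962 = -306300 N = -306.3 kN.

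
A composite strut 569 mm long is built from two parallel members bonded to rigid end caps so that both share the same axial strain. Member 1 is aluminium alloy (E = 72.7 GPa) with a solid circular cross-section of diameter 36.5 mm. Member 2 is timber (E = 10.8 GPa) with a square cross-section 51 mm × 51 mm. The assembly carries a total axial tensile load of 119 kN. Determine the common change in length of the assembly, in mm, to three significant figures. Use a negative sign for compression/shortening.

A_1 = 1046 mm².
A_2 = 2601 mm².
Equal strain + equilibrium ⇒ each member carries load in proportion to AE: A₁E₁ = 76070000 N, A₂E₂ = 28090000 N, ΣAE = 104200000 N.
δ = PL/ΣAE = 119000·569/104200000 = 0.6501 mm.

0.650 mm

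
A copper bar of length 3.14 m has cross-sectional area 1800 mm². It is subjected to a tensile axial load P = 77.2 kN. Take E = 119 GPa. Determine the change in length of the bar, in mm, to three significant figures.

1.13 mm

δ_mech = NL/(AE) = 77200·3140/(1800·119000) = 1.132 mm.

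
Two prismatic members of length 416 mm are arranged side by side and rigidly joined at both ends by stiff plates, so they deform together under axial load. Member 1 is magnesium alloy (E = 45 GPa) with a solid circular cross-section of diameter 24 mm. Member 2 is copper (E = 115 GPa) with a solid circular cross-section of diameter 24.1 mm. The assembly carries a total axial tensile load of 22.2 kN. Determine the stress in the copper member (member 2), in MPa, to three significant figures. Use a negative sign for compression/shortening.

A_1 = 452.4 mm².
A_2 = 456.2 mm².
Equal strain + equilibrium ⇒ each member carries load in proportion to AE: A₁E₁ = 20360000 N, A₂E₂ = 52460000 N, ΣAE = 72820000 N.
σ₂ = P·E₂/ΣAE = 22200·115000/72820000 = 35.06 MPa.

35.1 MPa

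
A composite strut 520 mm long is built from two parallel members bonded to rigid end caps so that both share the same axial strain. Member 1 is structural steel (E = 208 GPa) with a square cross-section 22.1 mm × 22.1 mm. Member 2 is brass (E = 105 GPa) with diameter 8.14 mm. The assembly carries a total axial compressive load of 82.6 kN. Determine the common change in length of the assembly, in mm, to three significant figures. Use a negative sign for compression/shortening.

A_1 = 488.4 mm².
A_2 = 52.04 mm².
Equal strain + equilibrium ⇒ each member carries load in proportion to AE: A₁E₁ = 101600000 N, A₂E₂ = 5464000 N, ΣAE = 107100000 N.
δ = PL/ΣAE = -82600·520/107100000 = -0.4012 mm.

-0.401 mm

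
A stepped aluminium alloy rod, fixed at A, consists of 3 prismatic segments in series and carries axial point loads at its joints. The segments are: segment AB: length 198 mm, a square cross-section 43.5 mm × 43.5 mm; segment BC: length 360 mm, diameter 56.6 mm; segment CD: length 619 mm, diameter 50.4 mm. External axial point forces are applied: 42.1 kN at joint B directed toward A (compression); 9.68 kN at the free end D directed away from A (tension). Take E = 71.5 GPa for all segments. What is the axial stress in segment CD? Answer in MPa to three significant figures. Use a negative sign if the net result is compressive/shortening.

4.85 MPa

Internal axial forces (sectioning from the free end, tension +): N_CD = 9.68 kN, N_BC = 9.68 kN, N_AB = -32.42 kN.
A_CD = 1995 mm².
σ_CD = N_CD/A_CD = 9680/1995 = 4.852 MPa.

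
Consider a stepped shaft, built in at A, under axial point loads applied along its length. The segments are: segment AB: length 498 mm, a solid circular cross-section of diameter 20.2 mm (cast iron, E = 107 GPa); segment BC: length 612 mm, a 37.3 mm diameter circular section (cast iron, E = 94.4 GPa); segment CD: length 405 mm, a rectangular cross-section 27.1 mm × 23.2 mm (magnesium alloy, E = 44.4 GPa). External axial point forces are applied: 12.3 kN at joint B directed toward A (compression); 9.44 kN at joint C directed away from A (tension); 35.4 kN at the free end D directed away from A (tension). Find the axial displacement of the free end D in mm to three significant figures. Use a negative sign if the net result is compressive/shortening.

Internal axial forces (sectioning from the free end, tension +): N_CD = 35.4 kN, N_BC = 44.84 kN, N_AB = 32.54 kN.
A_AB = 320.5 mm².
A_BC = 1093 mm².
A_CD = 628.7 mm².
δ_AB = 32540·498/(320.5·107000) = 0.4726 mm
δ_BC = 44840·612/(1093·94400) = 0.266 mm
δ_CD = 35400·405/(628.7·44400) = 0.5136 mm
δ = Σδ_i = 1.252 mm.

1.25 mm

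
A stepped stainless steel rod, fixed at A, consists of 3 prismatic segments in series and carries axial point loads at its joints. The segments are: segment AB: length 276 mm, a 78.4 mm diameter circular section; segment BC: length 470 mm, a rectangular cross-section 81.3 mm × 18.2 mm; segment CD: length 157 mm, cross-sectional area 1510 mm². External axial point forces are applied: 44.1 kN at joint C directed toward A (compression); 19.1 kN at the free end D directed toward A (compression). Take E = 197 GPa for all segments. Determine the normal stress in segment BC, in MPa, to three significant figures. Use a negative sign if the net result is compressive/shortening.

Internal axial forces (sectioning from the free end, tension +): N_CD = -19.1 kN, N_BC = -63.2 kN, N_AB = -63.2 kN.
A_BC = 1480 mm².
σ_BC = N_BC/A_BC = -63200/1480 = -42.71 MPa.

-42.7 MPa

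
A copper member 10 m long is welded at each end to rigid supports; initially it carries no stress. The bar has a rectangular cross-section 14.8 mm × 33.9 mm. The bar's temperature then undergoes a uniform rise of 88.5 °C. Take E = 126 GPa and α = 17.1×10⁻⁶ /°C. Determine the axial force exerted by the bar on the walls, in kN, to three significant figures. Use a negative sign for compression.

-95.7 kN

Free thermal expansion αLΔT = 17.1e-6 · 10000 · 88.5 = 15.13 mm.
The walls impose strain ε = −(15.13)/10000 = -1.5134e-03; σ = Eε = 126000 · -1.5134e-03 = -190.7 MPa.
Wall reaction R = σ·A = -190.7·501.7 = -95670 N = -95.67 kN.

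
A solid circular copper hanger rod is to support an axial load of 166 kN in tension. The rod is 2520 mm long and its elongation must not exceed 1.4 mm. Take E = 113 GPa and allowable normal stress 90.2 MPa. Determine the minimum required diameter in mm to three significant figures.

58.0 mm

Required area A ≥ P/σ_allow = 166000/90.2 = 1840 mm².
For a solid circular section, d ≥ √(4A/π) = 48.41 mm.
Elongation limit: A ≥ PL/(Eδ_allow) = 166000·2520/(113000·1.4) = 2644 mm² ⇒ d ≥ 58.02 mm.
The elongation limit governs.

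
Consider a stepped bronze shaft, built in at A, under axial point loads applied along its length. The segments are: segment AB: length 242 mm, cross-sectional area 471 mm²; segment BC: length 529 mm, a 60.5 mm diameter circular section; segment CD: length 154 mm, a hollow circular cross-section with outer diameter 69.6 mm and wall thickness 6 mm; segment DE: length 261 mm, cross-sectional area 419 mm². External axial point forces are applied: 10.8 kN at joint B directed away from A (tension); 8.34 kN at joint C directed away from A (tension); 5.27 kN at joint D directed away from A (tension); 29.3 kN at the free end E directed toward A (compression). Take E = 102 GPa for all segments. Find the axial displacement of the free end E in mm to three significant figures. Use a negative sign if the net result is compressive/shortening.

Internal axial forces (sectioning from the free end, tension +): N_DE = -29.3 kN, N_CD = -24.03 kN, N_BC = -15.69 kN, N_AB = -4.89 kN.
A_BC = 2875 mm².
A_CD = 1199 mm².
δ_AB = -4890·242/(471·102000) = -0.02463 mm
δ_BC = -15690·529/(2875·102000) = -0.02831 mm
δ_CD = -24030·154/(1199·102000) = -0.03026 mm
δ_DE = -29300·261/(419·102000) = -0.1789 mm
δ = Σδ_i = -0.2621 mm.

-0.262 mm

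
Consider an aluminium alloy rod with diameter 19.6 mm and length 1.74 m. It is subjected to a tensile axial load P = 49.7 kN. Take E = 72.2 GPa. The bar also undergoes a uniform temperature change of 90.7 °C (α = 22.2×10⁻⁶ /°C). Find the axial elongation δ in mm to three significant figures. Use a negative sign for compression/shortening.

A = 301.7 mm².
δ_mech = NL/(AE) = 49700·1740/(301.7·72200) = 3.97 mm.
δ_thermal = αLΔT = 22.2e-6·1740·90.7 = 3.504 mm.
δ = δ_mech + δ_thermal = 7.473 mm.

7.47 mm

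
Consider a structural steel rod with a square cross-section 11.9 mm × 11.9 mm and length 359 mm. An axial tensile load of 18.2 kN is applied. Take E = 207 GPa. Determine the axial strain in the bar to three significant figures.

A = 141.6 mm².
σ = N/A = 128.5 MPa; ε = σ/E = 128.5/207000 = 6.209e-04.

6.21e-04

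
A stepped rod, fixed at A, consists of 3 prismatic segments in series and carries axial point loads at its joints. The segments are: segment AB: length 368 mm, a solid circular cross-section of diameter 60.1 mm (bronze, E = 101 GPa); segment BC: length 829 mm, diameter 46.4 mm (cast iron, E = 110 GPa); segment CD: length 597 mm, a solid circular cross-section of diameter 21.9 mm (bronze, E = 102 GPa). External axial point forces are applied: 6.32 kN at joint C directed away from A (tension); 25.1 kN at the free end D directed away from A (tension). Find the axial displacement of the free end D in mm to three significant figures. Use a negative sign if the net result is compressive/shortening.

0.570 mm

Internal axial forces (sectioning from the free end, tension +): N_CD = 25.1 kN, N_BC = 31.42 kN, N_AB = 31.42 kN.
A_AB = 2837 mm².
A_BC = 1691 mm².
A_CD = 376.7 mm².
δ_AB = 31420·368/(2837·101000) = 0.04035 mm
δ_BC = 31420·829/(1691·110000) = 0.14 mm
δ_CD = 25100·597/(376.7·102000) = 0.39 mm
δ = Σδ_i = 0.5704 mm.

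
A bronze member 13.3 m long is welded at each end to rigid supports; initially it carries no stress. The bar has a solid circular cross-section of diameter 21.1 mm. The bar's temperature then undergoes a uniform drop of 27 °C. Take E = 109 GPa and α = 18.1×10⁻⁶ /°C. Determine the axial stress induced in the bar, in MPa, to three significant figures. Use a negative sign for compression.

53.3 MPa

Free thermal expansion αLΔT = 18.1e-6 · 13300 · -27 = -6.5 mm.
The walls impose strain ε = −(-6.5)/13300 = 4.8870e-04; σ = Eε = 109000 · 4.8870e-04 = 53.27 MPa.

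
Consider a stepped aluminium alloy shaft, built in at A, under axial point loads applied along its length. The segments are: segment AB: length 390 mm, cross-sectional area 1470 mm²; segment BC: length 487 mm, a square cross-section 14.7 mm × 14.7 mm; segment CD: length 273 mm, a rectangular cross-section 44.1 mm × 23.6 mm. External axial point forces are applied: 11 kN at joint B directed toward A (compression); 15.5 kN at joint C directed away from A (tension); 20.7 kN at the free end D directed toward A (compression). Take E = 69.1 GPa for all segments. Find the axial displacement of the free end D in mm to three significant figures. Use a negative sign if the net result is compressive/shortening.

Internal axial forces (sectioning from the free end, tension +): N_CD = -20.7 kN, N_BC = -5.2 kN, N_AB = -16.2 kN.
A_BC = 216.1 mm².
A_CD = 1041 mm².
δ_AB = -16200·390/(1470·69100) = -0.0622 mm
δ_BC = -5200·487/(216.1·69100) = -0.1696 mm
δ_CD = -20700·273/(1041·69100) = -0.07858 mm
δ = Σδ_i = -0.3104 mm.

-0.310 mm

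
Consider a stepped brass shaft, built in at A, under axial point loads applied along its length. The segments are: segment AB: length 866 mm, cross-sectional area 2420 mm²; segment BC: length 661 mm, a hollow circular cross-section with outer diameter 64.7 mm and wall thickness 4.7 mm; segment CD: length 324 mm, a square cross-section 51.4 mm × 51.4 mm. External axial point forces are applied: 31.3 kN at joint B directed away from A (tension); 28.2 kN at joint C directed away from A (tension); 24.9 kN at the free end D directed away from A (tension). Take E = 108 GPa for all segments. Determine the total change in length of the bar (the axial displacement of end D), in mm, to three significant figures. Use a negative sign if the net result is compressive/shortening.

Internal axial forces (sectioning from the free end, tension +): N_CD = 24.9 kN, N_BC = 53.1 kN, N_AB = 84.4 kN.
A_BC = 885.9 mm².
A_CD = 2642 mm².
δ_AB = 84400·866/(2420·108000) = 0.2797 mm
δ_BC = 53100·661/(885.9·108000) = 0.3668 mm
δ_CD = 24900·324/(2642·108000) = 0.02827 mm
δ = Σδ_i = 0.6748 mm.

0.675 mm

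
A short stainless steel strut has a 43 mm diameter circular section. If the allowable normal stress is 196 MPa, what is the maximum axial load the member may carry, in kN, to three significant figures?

285 kN

A = 1452 mm².
P_max = σ_allow · A = 196 · 1452 = 284600 N = 284.6 kN.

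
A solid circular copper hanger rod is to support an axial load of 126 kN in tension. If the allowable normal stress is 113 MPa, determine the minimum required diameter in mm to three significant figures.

Required area A ≥ P/σ_allow = 126000/113 = 1115 mm².
For a solid circular section, d ≥ √(4A/π) = 37.68 mm.

37.7 mm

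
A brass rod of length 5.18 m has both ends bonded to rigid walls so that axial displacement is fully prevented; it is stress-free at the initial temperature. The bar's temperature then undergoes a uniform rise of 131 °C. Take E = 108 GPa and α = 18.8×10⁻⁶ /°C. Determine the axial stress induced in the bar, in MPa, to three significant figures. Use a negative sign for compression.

-266 MPa

Free thermal expansion αLΔT = 18.8e-6 · 5180 · 131 = 12.76 mm.
The walls impose strain ε = −(12.76)/5180 = -2.4628e-03; σ = Eε = 108000 · -2.4628e-03 = -266 MPa.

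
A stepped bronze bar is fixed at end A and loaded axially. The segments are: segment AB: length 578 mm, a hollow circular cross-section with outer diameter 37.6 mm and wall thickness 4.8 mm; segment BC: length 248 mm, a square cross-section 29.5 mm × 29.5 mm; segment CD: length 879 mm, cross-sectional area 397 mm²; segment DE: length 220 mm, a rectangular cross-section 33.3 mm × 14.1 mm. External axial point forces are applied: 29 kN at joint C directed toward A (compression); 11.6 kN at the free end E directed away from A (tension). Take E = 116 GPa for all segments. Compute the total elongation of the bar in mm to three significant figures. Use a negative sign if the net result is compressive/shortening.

Internal axial forces (sectioning from the free end, tension +): N_DE = 11.6 kN, N_CD = 11.6 kN, N_BC = -17.4 kN, N_AB = -17.4 kN.
A_AB = 494.6 mm².
A_BC = 870.2 mm².
A_DE = 469.5 mm².
δ_AB = -17400·578/(494.6·116000) = -0.1753 mm
δ_BC = -17400·248/(870.2·116000) = -0.04275 mm
δ_CD = 11600·879/(397·116000) = 0.2214 mm
δ_DE = 11600·220/(469.5·116000) = 0.04686 mm
δ = Σδ_i = 0.05023 mm.

0.0502 mm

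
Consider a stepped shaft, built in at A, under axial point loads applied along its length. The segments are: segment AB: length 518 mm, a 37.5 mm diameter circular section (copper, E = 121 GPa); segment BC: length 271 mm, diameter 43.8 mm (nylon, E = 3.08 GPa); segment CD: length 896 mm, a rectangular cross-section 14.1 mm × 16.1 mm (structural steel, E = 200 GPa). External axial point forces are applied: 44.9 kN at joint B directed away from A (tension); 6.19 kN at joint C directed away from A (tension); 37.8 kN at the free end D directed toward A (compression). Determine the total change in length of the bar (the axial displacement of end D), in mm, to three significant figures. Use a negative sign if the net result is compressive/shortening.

-2.54 mm

Internal axial forces (sectioning from the free end, tension +): N_CD = -37.8 kN, N_BC = -31.61 kN, N_AB = 13.29 kN.
A_AB = 1104 mm².
A_BC = 1507 mm².
A_CD = 227 mm².
δ_AB = 13290·518/(1104·121000) = 0.05151 mm
δ_BC = -31610·271/(1507·3080) = -1.846 mm
δ_CD = -37800·896/(227·200000) = -0.746 mm
δ = Σδ_i = -2.54 mm.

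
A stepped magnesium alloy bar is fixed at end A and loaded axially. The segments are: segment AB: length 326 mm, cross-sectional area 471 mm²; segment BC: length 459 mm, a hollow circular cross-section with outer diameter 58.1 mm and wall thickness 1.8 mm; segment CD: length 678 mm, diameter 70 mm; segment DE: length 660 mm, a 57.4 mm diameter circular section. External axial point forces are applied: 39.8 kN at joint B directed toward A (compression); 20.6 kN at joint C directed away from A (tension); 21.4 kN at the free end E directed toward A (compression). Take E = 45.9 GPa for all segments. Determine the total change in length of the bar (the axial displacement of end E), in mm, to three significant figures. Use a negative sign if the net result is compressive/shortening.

Internal axial forces (sectioning from the free end, tension +): N_DE = -21.4 kN, N_CD = -21.4 kN, N_BC = -0.8 kN, N_AB = -40.6 kN.
A_BC = 318.4 mm².
A_CD = 3848 mm².
A_DE = 2588 mm².
δ_AB = -40600·326/(471·45900) = -0.6122 mm
δ_BC = -800·459/(318.4·45900) = -0.02513 mm
δ_CD = -21400·678/(3848·45900) = -0.08214 mm
δ_DE = -21400·660/(2588·45900) = -0.1189 mm
δ = Σδ_i = -0.8384 mm.

-0.838 mm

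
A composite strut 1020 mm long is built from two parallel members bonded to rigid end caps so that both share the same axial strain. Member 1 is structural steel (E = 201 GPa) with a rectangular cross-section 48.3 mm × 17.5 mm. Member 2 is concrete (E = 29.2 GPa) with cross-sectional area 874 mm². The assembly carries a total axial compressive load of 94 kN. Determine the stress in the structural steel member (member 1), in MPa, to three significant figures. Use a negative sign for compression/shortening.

A_1 = 845.2 mm².
Equal strain + equilibrium ⇒ each member carries load in proportion to AE: A₁E₁ = 169900000 N, A₂E₂ = 25520000 N, ΣAE = 195400000 N.
σ₁ = P·E₁/ΣAE = -94000·201000/195400000 = -96.69 MPa.

-96.7 MPa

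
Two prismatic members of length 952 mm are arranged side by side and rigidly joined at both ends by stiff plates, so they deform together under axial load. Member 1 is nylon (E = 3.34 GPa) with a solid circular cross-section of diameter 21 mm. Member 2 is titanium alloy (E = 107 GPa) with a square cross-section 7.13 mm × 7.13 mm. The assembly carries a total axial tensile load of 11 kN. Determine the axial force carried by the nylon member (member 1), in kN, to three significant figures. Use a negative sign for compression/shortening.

1.93 kN

A_1 = 346.4 mm².
A_2 = 50.84 mm².
Equal strain + equilibrium ⇒ each member carries load in proportion to AE: A₁E₁ = 1157000 N, A₂E₂ = 5440000 N, ΣAE = 6596000 N.
F₁ = P·A₁E₁/ΣAE = 11000·1157000/6596000 = 1929 N.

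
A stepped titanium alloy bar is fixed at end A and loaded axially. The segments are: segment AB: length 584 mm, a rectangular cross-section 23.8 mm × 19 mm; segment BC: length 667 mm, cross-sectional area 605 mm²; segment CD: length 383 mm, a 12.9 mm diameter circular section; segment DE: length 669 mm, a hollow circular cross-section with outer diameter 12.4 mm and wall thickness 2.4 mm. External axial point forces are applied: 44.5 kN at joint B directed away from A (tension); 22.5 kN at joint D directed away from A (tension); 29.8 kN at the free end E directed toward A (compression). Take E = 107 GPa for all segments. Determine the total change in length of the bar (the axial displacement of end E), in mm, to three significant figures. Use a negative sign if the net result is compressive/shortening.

-2.30 mm

Internal axial forces (sectioning from the free end, tension +): N_DE = -29.8 kN, N_CD = -7.3 kN, N_BC = -7.3 kN, N_AB = 37.2 kN.
A_AB = 452.2 mm².
A_CD = 130.7 mm².
A_DE = 75.4 mm².
δ_AB = 37200·584/(452.2·107000) = 0.449 mm
δ_BC = -7300·667/(605·107000) = -0.07522 mm
δ_CD = -7300·383/(130.7·107000) = -0.1999 mm
δ_DE = -29800·669/(75.4·107000) = -2.471 mm
δ = Σδ_i = -2.297 mm.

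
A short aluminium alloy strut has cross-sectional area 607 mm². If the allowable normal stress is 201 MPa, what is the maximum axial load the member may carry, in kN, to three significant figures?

P_max = σ_allow · A = 201 · 607 = 122000 N = 122 kN.

122 kN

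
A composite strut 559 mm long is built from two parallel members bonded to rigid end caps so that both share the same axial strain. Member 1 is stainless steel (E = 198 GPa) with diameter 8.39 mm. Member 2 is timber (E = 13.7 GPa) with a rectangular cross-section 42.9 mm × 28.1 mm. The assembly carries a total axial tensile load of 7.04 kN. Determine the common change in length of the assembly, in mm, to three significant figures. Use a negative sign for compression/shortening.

0.143 mm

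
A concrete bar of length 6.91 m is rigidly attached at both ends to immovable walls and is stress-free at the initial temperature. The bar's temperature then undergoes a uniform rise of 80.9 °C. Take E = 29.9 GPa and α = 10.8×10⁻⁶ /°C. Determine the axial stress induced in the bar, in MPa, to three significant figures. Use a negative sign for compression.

-26.1 MPa

Free thermal expansion αLΔT = 10.8e-6 · 6910 · 80.9 = 6.037 mm.
The walls impose strain ε = −(6.037)/6910 = -8.7372e-04; σ = Eε = 29900 · -8.7372e-04 = -26.12 MPa.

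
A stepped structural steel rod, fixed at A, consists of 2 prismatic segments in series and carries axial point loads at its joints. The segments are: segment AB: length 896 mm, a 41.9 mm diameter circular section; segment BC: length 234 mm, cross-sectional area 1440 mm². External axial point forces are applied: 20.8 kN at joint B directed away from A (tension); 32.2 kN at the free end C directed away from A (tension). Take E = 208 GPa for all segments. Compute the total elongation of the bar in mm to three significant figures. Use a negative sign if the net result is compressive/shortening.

0.191 mm

Internal axial forces (sectioning from the free end, tension +): N_BC = 32.2 kN, N_AB = 53 kN.
A_AB = 1379 mm².
δ_AB = 53000·896/(1379·208000) = 0.1656 mm
δ_BC = 32200·234/(1440·208000) = 0.02516 mm
δ = Σδ_i = 0.1907 mm.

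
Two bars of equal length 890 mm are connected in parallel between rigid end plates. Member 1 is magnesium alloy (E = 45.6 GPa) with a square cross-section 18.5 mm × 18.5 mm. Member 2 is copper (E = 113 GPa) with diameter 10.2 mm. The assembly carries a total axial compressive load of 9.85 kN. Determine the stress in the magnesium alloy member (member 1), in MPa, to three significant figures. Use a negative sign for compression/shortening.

A_1 = 342.2 mm².
A_2 = 81.71 mm².
Equal strain + equilibrium ⇒ each member carries load in proportion to AE: A₁E₁ = 15610000 N, A₂E₂ = 9234000 N, ΣAE = 24840000 N.
σ₁ = P·E₁/ΣAE = -9850·45600/24840000 = -18.08 MPa.

-18.1 MPa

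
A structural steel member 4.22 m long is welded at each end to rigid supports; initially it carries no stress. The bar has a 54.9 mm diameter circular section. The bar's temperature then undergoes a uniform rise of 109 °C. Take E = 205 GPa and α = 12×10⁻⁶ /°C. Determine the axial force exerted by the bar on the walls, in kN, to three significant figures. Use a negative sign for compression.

-635 kN

Free thermal expansion αLΔT = 12e-6 · 4220 · 109 = 5.52 mm.
The walls impose strain ε = −(5.52)/4220 = -1.3080e-03; σ = Eε = 205000 · -1.3080e-03 = -268.1 MPa.
Wall reaction R = σ·A = -268.1·2367 = -634700 N = -634.7 kN.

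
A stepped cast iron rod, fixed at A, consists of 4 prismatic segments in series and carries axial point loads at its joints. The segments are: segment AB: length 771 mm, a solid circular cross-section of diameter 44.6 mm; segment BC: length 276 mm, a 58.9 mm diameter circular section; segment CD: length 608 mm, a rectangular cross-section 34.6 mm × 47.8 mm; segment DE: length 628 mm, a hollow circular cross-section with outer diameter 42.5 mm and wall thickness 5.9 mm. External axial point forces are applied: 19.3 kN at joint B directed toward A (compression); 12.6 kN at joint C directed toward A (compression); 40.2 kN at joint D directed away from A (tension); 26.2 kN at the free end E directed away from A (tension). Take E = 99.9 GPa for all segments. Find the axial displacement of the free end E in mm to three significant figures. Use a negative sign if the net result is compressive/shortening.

Internal axial forces (sectioning from the free end, tension +): N_DE = 26.2 kN, N_CD = 66.4 kN, N_BC = 53.8 kN, N_AB = 34.5 kN.
A_AB = 1562 mm².
A_BC = 2725 mm².
A_CD = 1654 mm².
A_DE = 678.4 mm².
δ_AB = 34500·771/(1562·99900) = 0.1704 mm
δ_BC = 53800·276/(2725·99900) = 0.05455 mm
δ_CD = 66400·608/(1654·99900) = 0.2443 mm
δ_DE = 26200·628/(678.4·99900) = 0.2428 mm
δ = Σδ_i = 0.7121 mm.

0.712 mm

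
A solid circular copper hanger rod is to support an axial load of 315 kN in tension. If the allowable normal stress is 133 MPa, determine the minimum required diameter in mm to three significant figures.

54.9 mm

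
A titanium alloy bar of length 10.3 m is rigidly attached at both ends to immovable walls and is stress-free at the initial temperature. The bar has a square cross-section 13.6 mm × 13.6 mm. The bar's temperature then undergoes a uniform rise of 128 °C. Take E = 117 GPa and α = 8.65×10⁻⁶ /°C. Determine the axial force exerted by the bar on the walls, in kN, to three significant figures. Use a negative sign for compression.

-24.0 kN

Free thermal expansion αLΔT = 8.65e-6 · 10300 · 128 = 11.4 mm.
The walls impose strain ε = −(11.4)/10300 = -1.1072e-03; σ = Eε = 117000 · -1.1072e-03 = -129.5 MPa.
Wall reaction R = σ·A = -129.5·185 = -23960 N = -23.96 kN.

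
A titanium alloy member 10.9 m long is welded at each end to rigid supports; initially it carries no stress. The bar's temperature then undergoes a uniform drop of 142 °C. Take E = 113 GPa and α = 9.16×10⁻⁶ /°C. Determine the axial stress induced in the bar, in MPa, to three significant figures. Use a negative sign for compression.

Free thermal expansion αLΔT = 9.16e-6 · 10900 · -142 = -14.18 mm.
The walls impose strain ε = −(-14.18)/10900 = 1.3007e-03; σ = Eε = 113000 · 1.3007e-03 = 147 MPa.

147 MPa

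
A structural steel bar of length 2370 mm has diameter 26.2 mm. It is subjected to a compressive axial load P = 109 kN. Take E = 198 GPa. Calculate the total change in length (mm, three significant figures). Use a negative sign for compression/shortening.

-2.42 mm

A = 539.1 mm².
δ_mech = NL/(AE) = -109000·2370/(539.1·198000) = -2.42 mm.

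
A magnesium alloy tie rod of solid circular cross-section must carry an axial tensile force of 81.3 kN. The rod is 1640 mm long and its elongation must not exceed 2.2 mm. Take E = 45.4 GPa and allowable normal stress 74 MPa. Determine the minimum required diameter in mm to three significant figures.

Required area A ≥ P/σ_allow = 81300/74 = 1099 mm².
For a solid circular section, d ≥ √(4A/π) = 37.4 mm.
Elongation limit: A ≥ PL/(Eδ_allow) = 81300·1640/(45400·2.2) = 1335 mm² ⇒ d ≥ 41.23 mm.
The elongation limit governs.

41.2 mm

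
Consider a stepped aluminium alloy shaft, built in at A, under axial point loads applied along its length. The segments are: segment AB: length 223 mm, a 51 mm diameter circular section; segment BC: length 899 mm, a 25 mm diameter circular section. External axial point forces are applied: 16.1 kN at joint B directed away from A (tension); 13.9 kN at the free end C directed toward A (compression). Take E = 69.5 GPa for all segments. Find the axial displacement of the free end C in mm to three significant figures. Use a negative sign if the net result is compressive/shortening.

-0.363 mm

Internal axial forces (sectioning from the free end, tension +): N_BC = -13.9 kN, N_AB = 2.2 kN.
A_AB = 2043 mm².
A_BC = 490.9 mm².
δ_AB = 2200·223/(2043·69500) = 0.003456 mm
δ_BC = -13900·899/(490.9·69500) = -0.3663 mm
δ = Σδ_i = -0.3628 mm.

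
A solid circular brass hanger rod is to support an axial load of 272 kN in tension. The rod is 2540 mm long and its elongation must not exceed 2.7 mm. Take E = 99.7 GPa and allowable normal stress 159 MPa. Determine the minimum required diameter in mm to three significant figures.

Required area A ≥ P/σ_allow = 272000/159 = 1711 mm².
For a solid circular section, d ≥ √(4A/π) = 46.67 mm.
Elongation limit: A ≥ PL/(Eδ_allow) = 272000·2540/(99700·2.7) = 2567 mm² ⇒ d ≥ 57.16 mm.
The elongation limit governs.

57.2 mm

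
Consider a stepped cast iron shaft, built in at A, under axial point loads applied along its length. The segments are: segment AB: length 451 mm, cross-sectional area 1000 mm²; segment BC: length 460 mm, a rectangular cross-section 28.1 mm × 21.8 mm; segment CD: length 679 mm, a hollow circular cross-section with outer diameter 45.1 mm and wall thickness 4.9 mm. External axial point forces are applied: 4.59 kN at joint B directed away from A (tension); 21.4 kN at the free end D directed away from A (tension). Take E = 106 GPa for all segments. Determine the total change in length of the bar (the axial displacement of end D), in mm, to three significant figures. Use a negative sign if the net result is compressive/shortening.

0.484 mm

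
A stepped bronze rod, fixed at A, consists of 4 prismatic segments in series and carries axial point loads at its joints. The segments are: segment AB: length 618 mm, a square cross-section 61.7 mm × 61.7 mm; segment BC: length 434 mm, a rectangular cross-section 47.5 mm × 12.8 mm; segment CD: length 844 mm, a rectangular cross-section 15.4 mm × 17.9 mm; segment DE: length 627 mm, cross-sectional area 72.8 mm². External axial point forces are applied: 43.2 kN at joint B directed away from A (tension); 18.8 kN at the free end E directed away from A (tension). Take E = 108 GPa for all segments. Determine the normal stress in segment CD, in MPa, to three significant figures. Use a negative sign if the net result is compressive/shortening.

68.2 MPa

Internal axial forces (sectioning from the free end, tension +): N_DE = 18.8 kN, N_CD = 18.8 kN, N_BC = 18.8 kN, N_AB = 62 kN.
A_CD = 275.7 mm².
σ_CD = N_CD/A_CD = 18800/275.7 = 68.2 MPa.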